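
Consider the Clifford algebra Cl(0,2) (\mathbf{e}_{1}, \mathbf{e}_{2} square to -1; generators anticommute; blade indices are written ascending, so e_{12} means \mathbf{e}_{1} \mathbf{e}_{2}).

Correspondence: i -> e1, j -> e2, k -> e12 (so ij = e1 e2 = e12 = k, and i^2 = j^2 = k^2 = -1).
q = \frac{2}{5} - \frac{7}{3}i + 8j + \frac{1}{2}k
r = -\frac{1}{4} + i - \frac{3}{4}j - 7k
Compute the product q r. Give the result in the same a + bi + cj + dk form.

In blades: q = \frac{2}{5} - \frac{7}{3} e_{1} + 8 e_{2} + \frac{1}{2} e_{12}, r = -\frac{1}{4} + e_{1} - \frac{3}{4} e_{2} - 7 e_{12}.
Distribute q over r term by term (generator squares from the signature, products reordered to ascending indices): (\frac{2}{5})*r = -\frac{1}{10} + \frac{2}{5} e_{1} - \frac{3}{10} e_{2} - \frac{14}{5} e_{12}; (-\frac{7}{3} e_{1})*r = \frac{7}{3} + \frac{7}{12} e_{1} - \frac{49}{3} e_{2} + \frac{7}{4} e_{12}; (8 e_{2})*r = 6 - 56 e_{1} - 2 e_{2} - 8 e_{12}; (\frac{1}{2} e_{12})*r = \frac{7}{2} + \frac{3}{8} e_{1} + \frac{1}{2} e_{2} - \frac{1}{8} e_{12}.
Sum: \frac{176}{15} - \frac{6557}{120} e_{1} - \frac{272}{15} e_{2} - \frac{367}{40} e_{12}; translating back through the correspondence:
Answer: \frac{176}{15} - \frac{6557}{120}i - \frac{272}{15}j - \frac{367}{40}k


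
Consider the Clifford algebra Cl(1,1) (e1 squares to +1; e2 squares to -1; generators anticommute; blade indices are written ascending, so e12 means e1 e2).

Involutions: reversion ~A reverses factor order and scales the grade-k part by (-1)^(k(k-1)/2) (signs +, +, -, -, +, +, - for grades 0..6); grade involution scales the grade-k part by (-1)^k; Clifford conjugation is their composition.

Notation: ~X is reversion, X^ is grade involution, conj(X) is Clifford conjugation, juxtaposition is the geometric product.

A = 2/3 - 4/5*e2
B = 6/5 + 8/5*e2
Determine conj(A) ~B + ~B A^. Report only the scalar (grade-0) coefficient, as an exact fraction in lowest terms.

first term: -12/25 + 152/75*e2
second term: -12/25 + 152/75*e2
Answer: -24/25


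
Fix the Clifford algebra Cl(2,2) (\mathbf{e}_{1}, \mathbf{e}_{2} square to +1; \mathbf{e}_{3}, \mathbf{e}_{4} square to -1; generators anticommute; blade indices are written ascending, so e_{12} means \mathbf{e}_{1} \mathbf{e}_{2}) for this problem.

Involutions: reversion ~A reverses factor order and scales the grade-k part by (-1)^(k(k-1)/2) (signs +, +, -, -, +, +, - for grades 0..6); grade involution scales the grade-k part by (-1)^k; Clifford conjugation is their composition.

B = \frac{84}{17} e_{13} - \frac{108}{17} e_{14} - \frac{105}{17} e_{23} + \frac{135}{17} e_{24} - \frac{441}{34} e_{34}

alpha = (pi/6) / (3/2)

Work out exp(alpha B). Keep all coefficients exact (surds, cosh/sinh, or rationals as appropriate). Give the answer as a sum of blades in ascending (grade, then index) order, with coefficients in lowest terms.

B^2 term by term: the squares give (\frac{84}{17})^2*(e_{13})^2 + (-\frac{108}{17})^2*(e_{14})^2 + (-\frac{105}{17})^2*(e_{23})^2 + (\frac{135}{17})^2*(e_{24})^2 + (-\frac{441}{34})^2*(e_{34})^2 = \frac{7056}{289}*(+1) + \frac{11664}{289}*(+1) + \frac{11025}{289}*(+1) + \frac{18225}{289}*(+1) + \frac{194481}{1156}*(-1) = -\frac{9}{4} (each basis 2-blade squares to minus the product of its generators' squares); cross terms between blades sharing an index anticommute and cancel; the commuting (index-disjoint) pairs give grade-4 terms 2*c*c'*(blade product), which cancel blade by blade — e_{1234}: -\frac{22680}{289} + \frac{22680}{289} = 0 — confirming B is simple. So B^2 = -\frac{9}{4}.
B^2 = -\frac{9}{4} — the negative square puts this in the circular regime; l = \frac{3}{2}, alpha*l = \frac{\pi}{6}, so exp(alpha B) = cos(\frac{\pi}{6}) + (sin(\frac{\pi}{6})/(\frac{3}{2}))*B = \frac{\sqrt{3}}{2} + (\frac{1}{3})*B.
Answer: \frac{\sqrt{3}}{2} + \frac{28}{17} e_{13} - \frac{36}{17} e_{14} - \frac{35}{17} e_{23} + \frac{45}{17} e_{24} - \frac{147}{34} e_{34}


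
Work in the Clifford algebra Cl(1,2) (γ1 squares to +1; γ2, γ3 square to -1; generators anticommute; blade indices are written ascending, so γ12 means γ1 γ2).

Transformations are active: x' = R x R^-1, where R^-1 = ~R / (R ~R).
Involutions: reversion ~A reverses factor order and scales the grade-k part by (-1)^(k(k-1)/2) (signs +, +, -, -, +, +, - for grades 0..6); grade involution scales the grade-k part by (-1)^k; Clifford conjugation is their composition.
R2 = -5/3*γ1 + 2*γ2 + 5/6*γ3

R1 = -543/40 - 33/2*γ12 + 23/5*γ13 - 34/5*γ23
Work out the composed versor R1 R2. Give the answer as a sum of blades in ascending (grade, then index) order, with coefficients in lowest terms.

Distribute over the terms of R2 (each basis-blade product reordered to ascending indices, repeated generators contracted through their squares):
R1 (-5/3*γ1) = 181/8*γ1 - 55/2*γ2 + 23/3*γ3 + 34/3*γ123
R1 (2*γ2) = 33*γ1 - 543/20*γ2 - 68/5*γ3 - 46/5*γ123
R1 (5/6*γ3) = -23/6*γ1 + 17/3*γ2 - 181/16*γ3 - 55/4*γ123
Summing the partial products and collecting blades:
Answer: 1243/24*γ1 - 2939/60*γ2 - 4139/240*γ3 - 697/60*γ123


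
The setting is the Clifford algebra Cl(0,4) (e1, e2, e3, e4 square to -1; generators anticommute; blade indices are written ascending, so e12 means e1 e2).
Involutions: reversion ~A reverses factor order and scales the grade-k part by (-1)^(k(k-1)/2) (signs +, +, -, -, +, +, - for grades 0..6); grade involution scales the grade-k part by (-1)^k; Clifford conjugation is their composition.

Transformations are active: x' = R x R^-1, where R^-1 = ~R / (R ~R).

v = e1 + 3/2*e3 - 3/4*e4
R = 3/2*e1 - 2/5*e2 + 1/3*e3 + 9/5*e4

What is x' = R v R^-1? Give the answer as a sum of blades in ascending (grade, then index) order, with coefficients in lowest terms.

~R = 3/2*e1 - 2/5*e2 + 1/3*e3 + 9/5*e4, and R ~R = -1037/180, so R^-1 = ~R / (-1037/180).
R v = -13/20 + 2/5*e12 + 23/12*e13 - 117/40*e14 - 3/5*e23 + 3/10*e24 - 59/20*e34
Answer: -686/1037*e1 - 468/5185*e2 - 2955/2074*e3 + 23979/20740*e4


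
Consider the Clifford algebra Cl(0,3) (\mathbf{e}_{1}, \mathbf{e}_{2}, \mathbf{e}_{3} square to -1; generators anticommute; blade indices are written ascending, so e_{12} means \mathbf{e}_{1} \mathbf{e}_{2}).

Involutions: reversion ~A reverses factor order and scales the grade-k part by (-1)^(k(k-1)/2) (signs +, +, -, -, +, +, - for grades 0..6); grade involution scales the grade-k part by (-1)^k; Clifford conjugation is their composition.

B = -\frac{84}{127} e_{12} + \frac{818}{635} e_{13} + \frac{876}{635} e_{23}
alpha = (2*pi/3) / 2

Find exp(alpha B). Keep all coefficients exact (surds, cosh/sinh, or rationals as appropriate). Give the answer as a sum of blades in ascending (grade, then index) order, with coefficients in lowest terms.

B^2 term by term: the squares give (-\frac{84}{127})^2*(e_{12})^2 + (\frac{818}{635})^2*(e_{13})^2 + (\frac{876}{635})^2*(e_{23})^2 = \frac{7056}{16129}*(-1) + \frac{669124}{403225}*(-1) + \frac{767376}{403225}*(-1) = -4 (each basis 2-blade squares to minus the product of its generators' squares); cross terms between blades sharing an index anticommute and cancel. So B^2 = -4.
B^2 = -4 — the series telescopes trigonometrically here: l = 2, alpha*l = \frac{2 \pi}{3}, so exp(alpha B) = cos(\frac{2 \pi}{3}) + (sin(\frac{2 \pi}{3})/2)*B = - \frac{1}{2} + (\frac{\sqrt{3}}{4})*B.
Answer: - \frac{1}{2} - \frac{21 \sqrt{3}}{127} e_{12} + \frac{409 \sqrt{3}}{1270} e_{13} + \frac{219 \sqrt{3}}{635} e_{23}


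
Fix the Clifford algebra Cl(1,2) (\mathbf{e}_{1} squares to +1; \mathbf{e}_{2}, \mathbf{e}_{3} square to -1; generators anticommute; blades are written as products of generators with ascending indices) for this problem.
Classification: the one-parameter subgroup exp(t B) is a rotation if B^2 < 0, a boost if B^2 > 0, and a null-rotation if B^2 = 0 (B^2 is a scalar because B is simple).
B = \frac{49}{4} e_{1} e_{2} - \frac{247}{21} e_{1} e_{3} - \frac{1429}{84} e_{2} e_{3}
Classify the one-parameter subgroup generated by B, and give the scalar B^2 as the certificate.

B^2 term by term: the squares give (\frac{49}{4})^2*(e_{1} e_{2})^2 + (-\frac{247}{21})^2*(e_{1} e_{3})^2 + (-\frac{1429}{84})^2*(e_{2} e_{3})^2 = \frac{2401}{16}*(+1) + \frac{61009}{441}*(+1) + \frac{2042041}{7056}*(-1) = -1 (each basis 2-blade squares to minus the product of its generators' squares); cross terms between blades sharing an index anticommute and cancel. So B^2 = -1.
Answer: rotation, certificate B^2 = -1. Certificate logic: -1 is a conjugation-invariant scalar, so its sign fixes rotation versus boost versus null-rotation outright.


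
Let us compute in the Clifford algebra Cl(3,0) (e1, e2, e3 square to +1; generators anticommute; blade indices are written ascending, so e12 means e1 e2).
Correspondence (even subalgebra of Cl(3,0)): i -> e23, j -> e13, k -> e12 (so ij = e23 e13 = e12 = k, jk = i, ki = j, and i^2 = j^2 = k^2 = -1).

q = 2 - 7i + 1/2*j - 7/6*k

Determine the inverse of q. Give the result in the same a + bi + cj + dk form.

In blades: q = 2 - 7/6*e12 + 1/2*e13 - 7*e23.
With qbar = 2 + 7/6*e12 - 1/2*e13 + 7*e23 (scalar fixed, mapped units negated), q qbar = 983/18 (the sum of squared coefficients), so q^-1 = qbar / (983/18) = 36/983 + 21/983*e12 - 9/983*e13 + 126/983*e23; translating back:
Answer: 36/983 + 126/983*i - 9/983*j + 21/983*k


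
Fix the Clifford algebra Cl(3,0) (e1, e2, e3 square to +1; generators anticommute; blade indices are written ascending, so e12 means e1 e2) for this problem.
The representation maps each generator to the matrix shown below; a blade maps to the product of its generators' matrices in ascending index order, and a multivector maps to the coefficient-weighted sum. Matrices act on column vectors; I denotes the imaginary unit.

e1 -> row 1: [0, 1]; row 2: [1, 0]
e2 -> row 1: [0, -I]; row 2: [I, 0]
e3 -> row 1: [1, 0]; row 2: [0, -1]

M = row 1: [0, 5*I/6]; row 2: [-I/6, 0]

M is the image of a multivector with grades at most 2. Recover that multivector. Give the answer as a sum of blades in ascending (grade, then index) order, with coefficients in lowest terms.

Method: 1, rho(e1), rho(e2), rho(e3) form a trace-orthogonal basis of the 2x2 complex matrices (tr(X Y) = 2 if X = Y, else 0), so M = m0*1 + m1*rho(e1) + m2*rho(e2) + m3*rho(e3) with m0 = tr(M)/2 = 0, m1 = tr(M rho(e1))/2 = I/3, m2 = tr(M rho(e2))/2 = -1/2, m3 = tr(M rho(e3))/2 = 0.
Multiplying table entries, the bivector images are rho(e12) = I*rho(e3), rho(e13) = -I*rho(e2), rho(e23) = I*rho(e1); with real blade coefficients the real parts of m0..m3 are the coefficients of 1, e1, e2, e3 and the imaginary parts give the bivectors (e23: Im m1, e13: -Im m2, e12: Im m3).
Answer: -1/2*e2 + 1/3*e23


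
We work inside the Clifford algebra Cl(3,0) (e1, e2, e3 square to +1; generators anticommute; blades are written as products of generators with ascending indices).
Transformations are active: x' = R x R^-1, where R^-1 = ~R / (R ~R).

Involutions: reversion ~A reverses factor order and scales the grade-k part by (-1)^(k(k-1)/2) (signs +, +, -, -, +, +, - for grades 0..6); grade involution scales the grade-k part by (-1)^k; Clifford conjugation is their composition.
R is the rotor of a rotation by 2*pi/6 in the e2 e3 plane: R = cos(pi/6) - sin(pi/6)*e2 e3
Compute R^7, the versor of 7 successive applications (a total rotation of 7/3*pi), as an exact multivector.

Because a rotor carries half the rotation angle, composing 7 copies of this e2 e3-plane rotor multiplies the phase: 7*(pi/6) = 7*pi/6, hence R^7 = cos(7*pi/6) - sin(7*pi/6)*e2 e3.
cos(7*pi/6) = -sqrt(3)/2 and sin(7*pi/6) = -1/2, so R^7 = -sqrt(3)/2 + 1/2*e2 e3. The net rotation is 1/3*pi (after discarding 1 full turn, each of which contributes a factor -1 to the rotor); the rotor keeps the half-angle phase exactly.
Answer: -sqrt(3)/2 + 1/2*e2 e3


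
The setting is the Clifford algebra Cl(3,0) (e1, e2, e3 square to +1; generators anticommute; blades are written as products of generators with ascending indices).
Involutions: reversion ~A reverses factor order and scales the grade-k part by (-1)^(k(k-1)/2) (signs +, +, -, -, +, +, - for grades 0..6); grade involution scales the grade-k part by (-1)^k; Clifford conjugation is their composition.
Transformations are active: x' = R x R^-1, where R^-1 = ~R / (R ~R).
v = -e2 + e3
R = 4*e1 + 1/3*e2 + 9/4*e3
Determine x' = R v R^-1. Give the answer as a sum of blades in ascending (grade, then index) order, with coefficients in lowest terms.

~R = 4*e1 + 1/3*e2 + 9/4*e3, and R ~R = 3049/144, so R^-1 = ~R / (3049/144).
R v = 23/12 - 4*e1 e2 + 4*e1 e3 + 31/12*e2 e3
Answer: 2208/3049*e1 + 3233/3049*e2 - 1807/3049*e3


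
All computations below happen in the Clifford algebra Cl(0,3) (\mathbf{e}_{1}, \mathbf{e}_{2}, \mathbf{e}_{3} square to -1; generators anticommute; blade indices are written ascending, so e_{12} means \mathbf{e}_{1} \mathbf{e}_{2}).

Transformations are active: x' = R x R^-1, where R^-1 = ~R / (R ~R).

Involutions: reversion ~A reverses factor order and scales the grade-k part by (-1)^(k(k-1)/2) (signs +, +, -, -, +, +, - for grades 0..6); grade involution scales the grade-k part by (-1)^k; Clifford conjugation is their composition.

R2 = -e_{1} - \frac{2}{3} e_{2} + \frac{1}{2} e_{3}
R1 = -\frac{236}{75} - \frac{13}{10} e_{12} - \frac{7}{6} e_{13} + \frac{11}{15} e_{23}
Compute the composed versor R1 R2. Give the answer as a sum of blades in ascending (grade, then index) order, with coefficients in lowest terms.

Distribute over the terms of R2 (each basis-blade product reordered to ascending indices, repeated generators contracted through their squares):
R1 (-e_{1}) = \frac{236}{75} e_{1} + \frac{13}{10} e_{2} + \frac{7}{6} e_{3} - \frac{11}{15} e_{123}
R1 (-\frac{2}{3} e_{2}) = -\frac{13}{15} e_{1} + \frac{472}{225} e_{2} - \frac{22}{45} e_{3} - \frac{7}{9} e_{123}
R1 (\frac{1}{2} e_{3}) = \frac{7}{12} e_{1} - \frac{11}{30} e_{2} - \frac{118}{75} e_{3} - \frac{13}{20} e_{123}
Summing the partial products and collecting blades:
Answer: \frac{859}{300} e_{1} + \frac{682}{225} e_{2} - \frac{403}{450} e_{3} - \frac{389}{180} e_{123}


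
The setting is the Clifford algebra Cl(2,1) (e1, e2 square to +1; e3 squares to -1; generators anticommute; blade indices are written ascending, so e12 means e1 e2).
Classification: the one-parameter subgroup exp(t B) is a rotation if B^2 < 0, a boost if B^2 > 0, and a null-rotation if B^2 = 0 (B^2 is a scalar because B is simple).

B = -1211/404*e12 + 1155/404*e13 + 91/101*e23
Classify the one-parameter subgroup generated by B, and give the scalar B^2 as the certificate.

B^2 term by term: the squares give (-1211/404)^2*(e12)^2 + (1155/404)^2*(e13)^2 + (91/101)^2*(e23)^2 = 1466521/163216*(-1) + 1334025/163216*(+1) + 8281/10201*(+1) = 0 (each basis 2-blade squares to minus the product of its generators' squares); cross terms between blades sharing an index anticommute and cancel. So B^2 = 0.
Answer: null-rotation, certificate B^2 = 0. Key observation: B^2 = 0 is a conjugation invariant, so its sign decides the class regardless of the surface form of B.


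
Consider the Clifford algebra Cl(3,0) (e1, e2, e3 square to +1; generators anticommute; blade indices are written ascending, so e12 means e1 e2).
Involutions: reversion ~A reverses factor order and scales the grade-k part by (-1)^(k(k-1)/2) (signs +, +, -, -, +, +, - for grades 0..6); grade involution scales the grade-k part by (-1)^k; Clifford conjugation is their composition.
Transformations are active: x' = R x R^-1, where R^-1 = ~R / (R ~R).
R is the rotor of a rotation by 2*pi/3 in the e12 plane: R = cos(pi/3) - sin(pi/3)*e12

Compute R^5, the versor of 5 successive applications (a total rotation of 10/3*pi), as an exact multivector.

The rotor phase is half the rotation angle and phases add under composition, so 5 steps in the e12 plane accumulate phase 5*(pi/3) = 5*pi/3: R^5 = cos(5*pi/3) - sin(5*pi/3)*e12.
cos(5*pi/3) = 1/2 and sin(5*pi/3) = -sqrt(3)/2, so R^5 = 1/2 + sqrt(3)/2*e12. The net rotation is 4/3*pi (after discarding 1 full turn, each of which contributes a factor -1 to the rotor); the rotor keeps the half-angle phase exactly.
Answer: 1/2 + sqrt(3)/2*e12


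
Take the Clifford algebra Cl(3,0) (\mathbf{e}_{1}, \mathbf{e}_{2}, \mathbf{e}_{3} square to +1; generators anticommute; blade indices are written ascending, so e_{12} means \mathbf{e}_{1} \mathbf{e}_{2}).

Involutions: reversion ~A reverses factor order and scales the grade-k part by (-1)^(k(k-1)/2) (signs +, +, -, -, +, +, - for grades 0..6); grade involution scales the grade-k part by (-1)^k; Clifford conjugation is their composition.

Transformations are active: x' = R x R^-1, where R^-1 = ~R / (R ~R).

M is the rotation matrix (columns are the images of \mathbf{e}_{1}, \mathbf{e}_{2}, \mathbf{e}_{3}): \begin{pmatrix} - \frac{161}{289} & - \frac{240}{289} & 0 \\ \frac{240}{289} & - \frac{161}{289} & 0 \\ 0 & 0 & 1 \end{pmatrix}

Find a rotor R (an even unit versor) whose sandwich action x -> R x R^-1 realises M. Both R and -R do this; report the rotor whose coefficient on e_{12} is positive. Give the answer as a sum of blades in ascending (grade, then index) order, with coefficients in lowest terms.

Method: write R = a + b12*e_{12} + b13*e_{13} + b23*e_{23} with a^2 + b12^2 + b13^2 + b23^2 = 1 (so R^-1 = ~R). Expanding the columns R e_j ~R gives tr M = 4a^2 - 1 and, from the antisymmetric part, M21 - M12 = -4a*b12, M13 - M31 = 4a*b13, M32 - M23 = -4a*b23.
Here tr M = -\frac{33}{289}, so a^2 = (1 + tr M)/4 = \frac{64}{289} and a = ±\frac{8}{17}. Taking a = \frac{8}{17}: M21 - M12 = \frac{480}{289}, M13 - M31 = 0, M32 - M23 = 0, giving b12 = -\frac{15}{17}, b13 = 0, b23 = 0, i.e. R = \frac{8}{17} - \frac{15}{17} e_{12}.
Its e_{12} coefficient is negative, so report the other preimage -R.
Answer: -\frac{8}{17} + \frac{15}{17} e_{12}. Recall the cover is two-to-one: with M of trace -\frac{33}{289}, both preimages act alike, and the stated e_{12} sign chooses the sheet.


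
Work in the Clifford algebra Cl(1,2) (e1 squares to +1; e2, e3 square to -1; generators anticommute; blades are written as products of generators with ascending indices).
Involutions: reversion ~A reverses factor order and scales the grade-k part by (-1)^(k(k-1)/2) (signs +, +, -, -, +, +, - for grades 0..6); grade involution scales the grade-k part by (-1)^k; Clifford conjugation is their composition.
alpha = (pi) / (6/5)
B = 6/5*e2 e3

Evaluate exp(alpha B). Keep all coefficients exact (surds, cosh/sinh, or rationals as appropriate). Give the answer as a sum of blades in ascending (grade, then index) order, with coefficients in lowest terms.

B^2 = (6/5)^2*(e2 e3)^2 = 36/25*(-1) = -36/25 (a basis 2-blade squares to minus the product of its generators' squares).
B^2 = -36/25 — the series telescopes trigonometrically here: l = 6/5, alpha*l = pi, so exp(alpha B) = cos(pi) + (sin(pi)/(6/5))*B = -1 + (0)*B.
Answer: -1


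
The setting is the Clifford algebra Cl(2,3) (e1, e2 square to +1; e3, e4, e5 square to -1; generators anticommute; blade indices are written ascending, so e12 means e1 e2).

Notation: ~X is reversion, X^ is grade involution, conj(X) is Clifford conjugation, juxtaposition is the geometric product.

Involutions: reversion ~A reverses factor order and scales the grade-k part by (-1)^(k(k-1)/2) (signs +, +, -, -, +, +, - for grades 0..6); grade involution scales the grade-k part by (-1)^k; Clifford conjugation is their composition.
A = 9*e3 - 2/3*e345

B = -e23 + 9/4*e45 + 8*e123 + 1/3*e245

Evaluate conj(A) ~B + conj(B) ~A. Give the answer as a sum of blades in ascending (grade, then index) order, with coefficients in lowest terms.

first term: -9*e2 - 3/2*e3 - 72*e12 + 2/9*e23 - 2/3*e245 + 81/4*e345 - 16/3*e1245 - 3*e2345
second term: -9*e2 + 3/2*e3 - 72*e12 - 2/9*e23 - 2/3*e245 - 81/4*e345 - 16/3*e1245 + 3*e2345
Answer: -18*e2 - 144*e12 - 4/3*e245 - 32/3*e1245


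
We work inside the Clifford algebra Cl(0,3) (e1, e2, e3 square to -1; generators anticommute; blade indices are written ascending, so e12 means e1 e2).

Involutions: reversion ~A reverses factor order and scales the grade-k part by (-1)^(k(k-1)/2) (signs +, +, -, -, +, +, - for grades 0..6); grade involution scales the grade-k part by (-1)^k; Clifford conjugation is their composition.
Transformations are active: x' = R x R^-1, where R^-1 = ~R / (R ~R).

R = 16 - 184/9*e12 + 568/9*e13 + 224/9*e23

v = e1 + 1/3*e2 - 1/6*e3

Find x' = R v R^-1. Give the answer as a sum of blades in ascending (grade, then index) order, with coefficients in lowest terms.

~R = 16 + 184/9*e12 - 568/9*e13 - 224/9*e23, and R ~R = 47488/9, so R^-1 = ~R / (47488/9).
R v = 100/3*e1 - 296/27*e2 + 1856/27*e3 + 196/27*e123
Answer: -7306/10017*e1 - 11489/20034*e2 + 5282/10017*e3


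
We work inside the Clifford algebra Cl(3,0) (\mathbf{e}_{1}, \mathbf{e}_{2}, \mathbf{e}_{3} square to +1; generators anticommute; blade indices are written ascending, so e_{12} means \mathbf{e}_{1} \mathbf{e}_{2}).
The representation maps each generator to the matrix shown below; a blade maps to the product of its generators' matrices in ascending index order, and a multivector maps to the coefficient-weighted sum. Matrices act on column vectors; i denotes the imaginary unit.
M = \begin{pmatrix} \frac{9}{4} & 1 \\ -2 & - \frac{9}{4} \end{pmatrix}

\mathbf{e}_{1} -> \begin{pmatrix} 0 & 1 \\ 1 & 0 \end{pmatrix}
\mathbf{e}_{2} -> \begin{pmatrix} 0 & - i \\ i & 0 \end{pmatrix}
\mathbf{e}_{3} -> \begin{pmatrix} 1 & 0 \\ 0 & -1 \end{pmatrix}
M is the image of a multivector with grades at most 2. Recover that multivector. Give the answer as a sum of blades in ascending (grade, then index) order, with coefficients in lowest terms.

Method: 1, rho(e_{1}), rho(e_{2}), rho(e_{3}) form a trace-orthogonal basis of the 2x2 complex matrices (tr(X Y) = 2 if X = Y, else 0), so M = m0*1 + m1*rho(e_{1}) + m2*rho(e_{2}) + m3*rho(e_{3}) with m0 = tr(M)/2 = 0, m1 = tr(M rho(e_{1}))/2 = - \frac{1}{2}, m2 = tr(M rho(e_{2}))/2 = \frac{3 i}{2}, m3 = tr(M rho(e_{3}))/2 = \frac{9}{4}.
Multiplying table entries, the bivector images are rho(e_{12}) = i*rho(e_{3}), rho(e_{13}) = -i*rho(e_{2}), rho(e_{23}) = i*rho(e_{1}); with real blade coefficients the real parts of m0..m3 are the coefficients of 1, e_{1}, e_{2}, e_{3} and the imaginary parts give the bivectors (e_{23}: Im m1, e_{13}: -Im m2, e_{12}: Im m3).
Answer: -\frac{1}{2} e_{1} + \frac{9}{4} e_{3} - \frac{3}{2} e_{13}


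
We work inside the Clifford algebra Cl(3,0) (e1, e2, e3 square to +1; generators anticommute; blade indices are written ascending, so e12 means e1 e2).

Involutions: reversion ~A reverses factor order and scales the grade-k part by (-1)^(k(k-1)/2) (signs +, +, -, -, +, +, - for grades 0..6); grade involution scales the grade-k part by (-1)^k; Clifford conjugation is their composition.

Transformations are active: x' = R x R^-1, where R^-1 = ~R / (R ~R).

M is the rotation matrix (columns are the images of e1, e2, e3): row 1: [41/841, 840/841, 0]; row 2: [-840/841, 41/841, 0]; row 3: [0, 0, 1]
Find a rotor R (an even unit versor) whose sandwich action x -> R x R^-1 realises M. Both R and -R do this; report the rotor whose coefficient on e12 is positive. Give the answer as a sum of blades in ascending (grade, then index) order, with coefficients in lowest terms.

Method: write R = a + b12*e12 + b13*e13 + b23*e23 with a^2 + b12^2 + b13^2 + b23^2 = 1 (so R^-1 = ~R). Expanding the columns R e_j ~R gives tr M = 4a^2 - 1 and, from the antisymmetric part, M21 - M12 = -4a*b12, M13 - M31 = 4a*b13, M32 - M23 = -4a*b23.
Here tr M = 923/841, so a^2 = (1 + tr M)/4 = 441/841 and a = ±21/29. Taking a = 21/29: M21 - M12 = -1680/841, M13 - M31 = 0, M32 - M23 = 0, giving b12 = 20/29, b13 = 0, b23 = 0, i.e. R = 21/29 + 20/29*e12.
Its e12 coefficient is already positive.
Answer: 21/29 + 20/29*e12. Sheet selection: the two-to-one cover makes ±R indistinguishable at the matrix level (trace 923/841), so uniqueness comes from the required sign on e12.


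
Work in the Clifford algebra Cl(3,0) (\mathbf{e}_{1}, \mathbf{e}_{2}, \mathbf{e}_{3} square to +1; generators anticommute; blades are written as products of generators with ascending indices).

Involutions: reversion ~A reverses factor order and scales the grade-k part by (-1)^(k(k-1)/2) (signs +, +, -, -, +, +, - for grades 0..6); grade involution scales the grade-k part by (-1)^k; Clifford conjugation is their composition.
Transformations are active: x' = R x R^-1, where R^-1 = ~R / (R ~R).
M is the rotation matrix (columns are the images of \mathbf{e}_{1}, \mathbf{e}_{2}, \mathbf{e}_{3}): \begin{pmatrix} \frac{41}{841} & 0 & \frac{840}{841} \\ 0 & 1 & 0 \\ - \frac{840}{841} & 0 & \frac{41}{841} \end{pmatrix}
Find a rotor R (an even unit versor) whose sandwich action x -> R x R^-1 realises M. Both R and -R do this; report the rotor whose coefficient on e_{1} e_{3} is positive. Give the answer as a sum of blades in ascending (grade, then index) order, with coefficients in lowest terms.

Method: write R = a + b12*e_{1} e_{2} + b13*e_{1} e_{3} + b23*e_{2} e_{3} with a^2 + b12^2 + b13^2 + b23^2 = 1 (so R^-1 = ~R). Expanding the columns R e_j ~R gives tr M = 4a^2 - 1 and, from the antisymmetric part, M21 - M12 = -4a*b12, M13 - M31 = 4a*b13, M32 - M23 = -4a*b23.
Here tr M = \frac{923}{841}, so a^2 = (1 + tr M)/4 = \frac{441}{841} and a = ±\frac{21}{29}. Taking a = \frac{21}{29}: M21 - M12 = 0, M13 - M31 = \frac{1680}{841}, M32 - M23 = 0, giving b12 = 0, b13 = \frac{20}{29}, b23 = 0, i.e. R = \frac{21}{29} + \frac{20}{29} e_{1} e_{3}.
Its e_{1} e_{3} coefficient is already positive.
Answer: \frac{21}{29} + \frac{20}{29} e_{1} e_{3}. Sheet selection: the two-to-one cover makes ±R indistinguishable at the matrix level (trace \frac{923}{841}), so uniqueness comes from the required sign on e_{1} e_{3}.


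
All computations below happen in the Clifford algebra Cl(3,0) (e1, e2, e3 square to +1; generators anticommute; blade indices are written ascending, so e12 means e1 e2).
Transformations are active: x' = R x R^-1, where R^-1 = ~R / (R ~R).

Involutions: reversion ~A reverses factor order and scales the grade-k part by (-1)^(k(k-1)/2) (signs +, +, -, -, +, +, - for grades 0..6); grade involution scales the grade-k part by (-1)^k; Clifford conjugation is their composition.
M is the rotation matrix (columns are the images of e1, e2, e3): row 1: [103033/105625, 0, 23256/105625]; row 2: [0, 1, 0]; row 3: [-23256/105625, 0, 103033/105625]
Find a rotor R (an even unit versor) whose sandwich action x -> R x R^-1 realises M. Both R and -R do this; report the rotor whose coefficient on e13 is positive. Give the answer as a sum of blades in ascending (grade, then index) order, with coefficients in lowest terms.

Method: write R = a + b12*e12 + b13*e13 + b23*e23 with a^2 + b12^2 + b13^2 + b23^2 = 1 (so R^-1 = ~R). Expanding the columns R e_j ~R gives tr M = 4a^2 - 1 and, from the antisymmetric part, M21 - M12 = -4a*b12, M13 - M31 = 4a*b13, M32 - M23 = -4a*b23.
Here tr M = 311691/105625, so a^2 = (1 + tr M)/4 = 104329/105625 and a = ±323/325. Taking a = 323/325: M21 - M12 = 0, M13 - M31 = 46512/105625, M32 - M23 = 0, giving b12 = 0, b13 = 36/325, b23 = 0, i.e. R = 323/325 + 36/325*e13.
Its e13 coefficient is already positive.
Answer: 323/325 + 36/325*e13. Why the constraint matters: R and -R act identically through the sandwich — M has trace 311691/105625 either way — so only the sign condition on e13 picks one of the two preimages.


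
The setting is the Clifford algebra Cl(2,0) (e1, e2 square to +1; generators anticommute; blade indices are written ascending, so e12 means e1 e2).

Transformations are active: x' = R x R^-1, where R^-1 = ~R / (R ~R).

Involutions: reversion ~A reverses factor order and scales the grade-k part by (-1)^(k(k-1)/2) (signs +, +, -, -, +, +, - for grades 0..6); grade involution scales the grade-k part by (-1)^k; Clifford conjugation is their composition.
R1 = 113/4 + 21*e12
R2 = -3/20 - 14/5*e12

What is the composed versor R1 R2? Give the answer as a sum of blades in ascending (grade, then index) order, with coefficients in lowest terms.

Distribute over the terms of R1 (each basis-blade product reordered to ascending indices, repeated generators contracted through their squares):
(113/4) R2 = -339/80 - 791/10*e12
(21*e12) R2 = 294/5 - 63/20*e12
Summing the partial products and collecting blades:
Answer: 873/16 - 329/4*e12


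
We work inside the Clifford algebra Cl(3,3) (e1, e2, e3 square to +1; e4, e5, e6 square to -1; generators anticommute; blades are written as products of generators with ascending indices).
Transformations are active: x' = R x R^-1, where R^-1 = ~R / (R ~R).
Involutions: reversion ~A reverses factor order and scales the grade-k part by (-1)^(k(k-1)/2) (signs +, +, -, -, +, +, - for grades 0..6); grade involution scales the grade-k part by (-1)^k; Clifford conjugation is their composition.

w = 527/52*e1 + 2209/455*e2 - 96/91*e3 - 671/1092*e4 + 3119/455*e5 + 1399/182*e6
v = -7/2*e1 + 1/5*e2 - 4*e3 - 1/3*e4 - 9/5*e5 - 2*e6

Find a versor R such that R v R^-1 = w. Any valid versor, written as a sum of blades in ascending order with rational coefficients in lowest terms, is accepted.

Since q(v) = q(w) = 3769/180, the sum R = v + w = 345/52*e1 + 460/91*e2 - 460/91*e3 - 345/364*e4 + 460/91*e5 + 1035/182*e6 does the job whenever invertible.
Answer: 345/52*e1 + 460/91*e2 - 460/91*e3 - 345/364*e4 + 460/91*e5 + 1035/182*e6


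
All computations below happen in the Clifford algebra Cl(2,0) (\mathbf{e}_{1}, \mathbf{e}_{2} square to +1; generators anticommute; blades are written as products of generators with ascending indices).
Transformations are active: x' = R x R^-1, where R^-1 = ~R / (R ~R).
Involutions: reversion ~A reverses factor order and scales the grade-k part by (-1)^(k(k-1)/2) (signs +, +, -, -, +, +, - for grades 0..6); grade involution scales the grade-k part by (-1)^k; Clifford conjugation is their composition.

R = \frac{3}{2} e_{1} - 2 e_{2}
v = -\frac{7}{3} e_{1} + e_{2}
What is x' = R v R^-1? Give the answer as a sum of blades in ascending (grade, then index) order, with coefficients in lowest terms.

~R = \frac{3}{2} e_{1} - 2 e_{2}, and R ~R = \frac{25}{4}, so R^-1 = ~R / (\frac{25}{4}).
R v = -\frac{11}{2} - \frac{19}{6} e_{1} e_{2}
Answer: -\frac{23}{75} e_{1} + \frac{63}{25} e_{2}


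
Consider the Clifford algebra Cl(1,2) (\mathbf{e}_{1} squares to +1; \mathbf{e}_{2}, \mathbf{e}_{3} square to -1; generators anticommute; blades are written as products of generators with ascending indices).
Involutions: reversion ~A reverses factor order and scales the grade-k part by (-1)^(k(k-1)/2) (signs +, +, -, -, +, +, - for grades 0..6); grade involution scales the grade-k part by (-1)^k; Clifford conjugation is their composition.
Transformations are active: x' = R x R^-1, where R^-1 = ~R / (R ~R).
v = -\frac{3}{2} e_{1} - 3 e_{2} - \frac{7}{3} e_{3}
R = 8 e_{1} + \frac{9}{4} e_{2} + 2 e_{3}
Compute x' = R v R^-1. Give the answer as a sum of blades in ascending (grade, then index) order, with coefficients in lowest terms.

~R = 8 e_{1} + \frac{9}{4} e_{2} + 2 e_{3}, and R ~R = \frac{879}{16}, so R^-1 = ~R / (\frac{879}{16}).
R v = -\frac{7}{12} - \frac{165}{8} e_{1} e_{2} - \frac{47}{3} e_{1} e_{3} + \frac{3}{4} e_{2} e_{3}
Answer: \frac{7015}{5274} e_{1} + \frac{865}{293} e_{2} + \frac{6041}{2637} e_{3}


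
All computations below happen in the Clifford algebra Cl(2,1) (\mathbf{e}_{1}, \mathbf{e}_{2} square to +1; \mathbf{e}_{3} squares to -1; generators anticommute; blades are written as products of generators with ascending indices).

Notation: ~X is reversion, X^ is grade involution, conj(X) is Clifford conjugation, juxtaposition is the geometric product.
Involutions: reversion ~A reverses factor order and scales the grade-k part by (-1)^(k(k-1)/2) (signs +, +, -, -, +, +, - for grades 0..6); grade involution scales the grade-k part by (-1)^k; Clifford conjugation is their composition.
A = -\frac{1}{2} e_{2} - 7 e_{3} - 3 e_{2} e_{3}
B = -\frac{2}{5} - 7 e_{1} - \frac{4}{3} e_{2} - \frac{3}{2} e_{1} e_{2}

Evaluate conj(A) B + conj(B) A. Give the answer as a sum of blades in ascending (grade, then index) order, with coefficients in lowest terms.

first term: -\frac{2}{3} + \frac{3}{4} e_{1} - \frac{1}{5} e_{2} + \frac{6}{5} e_{3} + \frac{7}{2} e_{1} e_{2} + \frac{107}{2} e_{1} e_{3} + \frac{122}{15} e_{2} e_{3} - \frac{63}{2} e_{1} e_{2} e_{3}
second term: -\frac{2}{3} - \frac{3}{4} e_{1} + \frac{1}{5} e_{2} - \frac{6}{5} e_{3} - \frac{7}{2} e_{1} e_{2} - \frac{107}{2} e_{1} e_{3} - \frac{122}{15} e_{2} e_{3} - \frac{63}{2} e_{1} e_{2} e_{3}
Answer: -\frac{4}{3} - 63 e_{1} e_{2} e_{3}


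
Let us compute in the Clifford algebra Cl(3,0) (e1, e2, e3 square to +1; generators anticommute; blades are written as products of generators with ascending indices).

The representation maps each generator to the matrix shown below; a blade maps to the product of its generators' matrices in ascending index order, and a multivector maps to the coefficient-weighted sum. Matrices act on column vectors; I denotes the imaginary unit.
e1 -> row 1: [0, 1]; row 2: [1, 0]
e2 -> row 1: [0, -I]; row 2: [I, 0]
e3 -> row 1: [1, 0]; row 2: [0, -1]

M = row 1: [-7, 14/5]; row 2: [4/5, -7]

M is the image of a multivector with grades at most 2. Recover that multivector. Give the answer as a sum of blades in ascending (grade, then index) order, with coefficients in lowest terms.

Method: 1, rho(e1), rho(e2), rho(e3) form a trace-orthogonal basis of the 2x2 complex matrices (tr(X Y) = 2 if X = Y, else 0), so M = m0*1 + m1*rho(e1) + m2*rho(e2) + m3*rho(e3) with m0 = tr(M)/2 = -7, m1 = tr(M rho(e1))/2 = 9/5, m2 = tr(M rho(e2))/2 = I, m3 = tr(M rho(e3))/2 = 0.
Multiplying table entries, the bivector images are rho(e1 e2) = I*rho(e3), rho(e1 e3) = -I*rho(e2), rho(e2 e3) = I*rho(e1); with real blade coefficients the real parts of m0..m3 are the coefficients of 1, e1, e2, e3 and the imaginary parts give the bivectors (e2 e3: Im m1, e1 e3: -Im m2, e1 e2: Im m3).
Answer: -7 + 9/5*e1 - e1 e3


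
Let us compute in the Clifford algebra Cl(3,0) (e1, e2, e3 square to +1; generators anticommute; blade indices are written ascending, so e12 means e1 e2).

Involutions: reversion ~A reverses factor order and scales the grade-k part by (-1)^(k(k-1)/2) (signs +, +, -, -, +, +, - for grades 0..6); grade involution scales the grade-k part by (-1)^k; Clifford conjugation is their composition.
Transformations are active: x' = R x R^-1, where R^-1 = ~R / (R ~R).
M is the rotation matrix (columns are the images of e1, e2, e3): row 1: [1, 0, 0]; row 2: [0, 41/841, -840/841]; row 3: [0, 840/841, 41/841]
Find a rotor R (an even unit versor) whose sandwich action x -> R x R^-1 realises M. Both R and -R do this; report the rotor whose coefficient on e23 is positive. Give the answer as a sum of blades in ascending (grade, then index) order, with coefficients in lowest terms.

Method: write R = a + b12*e12 + b13*e13 + b23*e23 with a^2 + b12^2 + b13^2 + b23^2 = 1 (so R^-1 = ~R). Expanding the columns R e_j ~R gives tr M = 4a^2 - 1 and, from the antisymmetric part, M21 - M12 = -4a*b12, M13 - M31 = 4a*b13, M32 - M23 = -4a*b23.
Here tr M = 923/841, so a^2 = (1 + tr M)/4 = 441/841 and a = ±21/29. Taking a = 21/29: M21 - M12 = 0, M13 - M31 = 0, M32 - M23 = 1680/841, giving b12 = 0, b13 = 0, b23 = -20/29, i.e. R = 21/29 - 20/29*e23.
Its e23 coefficient is negative, so report the other preimage -R.
Answer: -21/29 + 20/29*e23. Uniqueness: Spin(3) -> SO(3) maps R and -R to the same rotation of trace 923/841; fixing the sign of the e23 coefficient removes the ambiguity.


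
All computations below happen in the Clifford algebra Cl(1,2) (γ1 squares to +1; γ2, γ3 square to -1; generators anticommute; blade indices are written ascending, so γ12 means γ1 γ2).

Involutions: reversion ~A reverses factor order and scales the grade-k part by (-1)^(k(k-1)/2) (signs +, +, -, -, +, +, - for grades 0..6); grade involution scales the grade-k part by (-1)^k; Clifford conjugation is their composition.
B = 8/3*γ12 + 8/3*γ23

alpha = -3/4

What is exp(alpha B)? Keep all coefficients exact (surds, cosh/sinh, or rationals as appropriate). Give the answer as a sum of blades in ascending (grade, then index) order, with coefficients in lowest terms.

B^2 term by term: the squares give (8/3)^2*(γ12)^2 + (8/3)^2*(γ23)^2 = 64/9*(+1) + 64/9*(-1) = 0 (each basis 2-blade squares to minus the product of its generators' squares); cross terms between blades sharing an index anticommute and cancel. So B^2 = 0.
B^2 = 0, and the exponential is exactly linear here: exp(alpha B) = 1 + alpha B (parabolic case).
Answer: 1 - 2*γ12 - 2*γ23


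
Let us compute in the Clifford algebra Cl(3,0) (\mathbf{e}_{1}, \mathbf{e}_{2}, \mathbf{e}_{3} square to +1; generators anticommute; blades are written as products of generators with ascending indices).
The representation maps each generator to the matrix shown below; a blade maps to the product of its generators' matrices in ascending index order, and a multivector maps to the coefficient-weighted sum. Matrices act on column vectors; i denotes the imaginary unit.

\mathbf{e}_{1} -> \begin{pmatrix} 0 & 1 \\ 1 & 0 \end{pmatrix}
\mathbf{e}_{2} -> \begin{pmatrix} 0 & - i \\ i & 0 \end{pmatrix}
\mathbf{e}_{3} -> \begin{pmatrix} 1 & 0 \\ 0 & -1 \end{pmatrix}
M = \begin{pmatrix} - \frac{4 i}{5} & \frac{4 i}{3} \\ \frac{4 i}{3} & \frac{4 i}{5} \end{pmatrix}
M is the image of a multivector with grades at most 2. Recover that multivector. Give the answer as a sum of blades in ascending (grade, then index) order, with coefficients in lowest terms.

Method: 1, rho(e_{1}), rho(e_{2}), rho(e_{3}) form a trace-orthogonal basis of the 2x2 complex matrices (tr(X Y) = 2 if X = Y, else 0), so M = m0*1 + m1*rho(e_{1}) + m2*rho(e_{2}) + m3*rho(e_{3}) with m0 = tr(M)/2 = 0, m1 = tr(M rho(e_{1}))/2 = \frac{4 i}{3}, m2 = tr(M rho(e_{2}))/2 = 0, m3 = tr(M rho(e_{3}))/2 = - \frac{4 i}{5}.
Multiplying table entries, the bivector images are rho(e_{1} e_{2}) = i*rho(e_{3}), rho(e_{1} e_{3}) = -i*rho(e_{2}), rho(e_{2} e_{3}) = i*rho(e_{1}); with real blade coefficients the real parts of m0..m3 are the coefficients of 1, e_{1}, e_{2}, e_{3} and the imaginary parts give the bivectors (e_{2} e_{3}: Im m1, e_{1} e_{3}: -Im m2, e_{1} e_{2}: Im m3).
Answer: -\frac{4}{5} e_{1} e_{2} + \frac{4}{3} e_{2} e_{3}


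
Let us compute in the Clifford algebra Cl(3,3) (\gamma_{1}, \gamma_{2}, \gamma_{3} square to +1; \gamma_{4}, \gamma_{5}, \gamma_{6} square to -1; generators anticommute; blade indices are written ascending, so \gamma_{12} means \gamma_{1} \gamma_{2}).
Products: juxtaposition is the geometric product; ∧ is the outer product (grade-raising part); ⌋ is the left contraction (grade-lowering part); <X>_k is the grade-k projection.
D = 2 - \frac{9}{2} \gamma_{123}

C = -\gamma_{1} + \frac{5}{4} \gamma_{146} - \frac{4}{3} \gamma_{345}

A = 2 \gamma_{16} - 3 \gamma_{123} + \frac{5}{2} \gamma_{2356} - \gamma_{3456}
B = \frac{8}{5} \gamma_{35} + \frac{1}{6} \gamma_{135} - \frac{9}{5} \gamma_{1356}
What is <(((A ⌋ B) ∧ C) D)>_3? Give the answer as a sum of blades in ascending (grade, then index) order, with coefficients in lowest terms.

step 1: -\frac{18}{5} \gamma_{35}
step 2: \frac{18}{5} \gamma_{135} + \frac{9}{2} \gamma_{13456}
step 3: \frac{81}{5} \gamma_{25} + \frac{36}{5} \gamma_{135} + \frac{81}{4} \gamma_{2456} + 9 \gamma_{13456}
step 4: \frac{36}{5} \gamma_{135}
Answer: \frac{36}{5} \gamma_{135}


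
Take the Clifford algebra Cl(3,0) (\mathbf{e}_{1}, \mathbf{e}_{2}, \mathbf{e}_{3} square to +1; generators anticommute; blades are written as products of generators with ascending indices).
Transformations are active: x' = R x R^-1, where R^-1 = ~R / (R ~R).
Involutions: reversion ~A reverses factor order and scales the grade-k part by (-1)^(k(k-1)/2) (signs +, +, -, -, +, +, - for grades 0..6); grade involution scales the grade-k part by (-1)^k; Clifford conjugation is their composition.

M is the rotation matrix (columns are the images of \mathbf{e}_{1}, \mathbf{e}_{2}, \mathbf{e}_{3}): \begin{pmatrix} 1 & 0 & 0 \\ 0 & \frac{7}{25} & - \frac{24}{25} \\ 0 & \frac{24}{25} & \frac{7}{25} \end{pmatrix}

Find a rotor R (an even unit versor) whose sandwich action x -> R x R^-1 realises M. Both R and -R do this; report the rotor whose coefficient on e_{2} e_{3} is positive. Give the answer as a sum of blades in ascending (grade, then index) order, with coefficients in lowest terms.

Method: write R = a + b12*e_{1} e_{2} + b13*e_{1} e_{3} + b23*e_{2} e_{3} with a^2 + b12^2 + b13^2 + b23^2 = 1 (so R^-1 = ~R). Expanding the columns R e_j ~R gives tr M = 4a^2 - 1 and, from the antisymmetric part, M21 - M12 = -4a*b12, M13 - M31 = 4a*b13, M32 - M23 = -4a*b23.
Here tr M = \frac{39}{25}, so a^2 = (1 + tr M)/4 = \frac{16}{25} and a = ±\frac{4}{5}. Taking a = \frac{4}{5}: M21 - M12 = 0, M13 - M31 = 0, M32 - M23 = \frac{48}{25}, giving b12 = 0, b13 = 0, b23 = -\frac{3}{5}, i.e. R = \frac{4}{5} - \frac{3}{5} e_{2} e_{3}.
Its e_{2} e_{3} coefficient is negative, so report the other preimage -R.
Answer: -\frac{4}{5} + \frac{3}{5} e_{2} e_{3}. Sheet selection: the two-to-one cover makes ±R indistinguishable at the matrix level (trace \frac{39}{25}), so uniqueness comes from the required sign on e_{2} e_{3}.
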